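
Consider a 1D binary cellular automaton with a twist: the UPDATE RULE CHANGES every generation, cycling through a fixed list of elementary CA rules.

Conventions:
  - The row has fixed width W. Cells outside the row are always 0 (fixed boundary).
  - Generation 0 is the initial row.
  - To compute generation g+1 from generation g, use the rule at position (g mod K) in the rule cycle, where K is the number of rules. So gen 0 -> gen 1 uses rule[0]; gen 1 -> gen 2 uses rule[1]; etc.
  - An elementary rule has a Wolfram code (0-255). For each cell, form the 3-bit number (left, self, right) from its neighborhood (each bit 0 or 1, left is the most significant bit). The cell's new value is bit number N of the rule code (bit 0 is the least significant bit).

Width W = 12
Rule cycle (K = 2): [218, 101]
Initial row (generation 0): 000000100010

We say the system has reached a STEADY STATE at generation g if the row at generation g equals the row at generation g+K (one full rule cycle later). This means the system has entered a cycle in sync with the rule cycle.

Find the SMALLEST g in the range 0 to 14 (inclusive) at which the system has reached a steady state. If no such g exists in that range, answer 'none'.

Gen 0: 000000100010
Gen 1 (rule 218): 000001010101
Gen 2 (rule 101): 111101111111
Gen 3 (rule 218): 111101111111
Gen 4 (rule 101): 000110000001
Gen 5 (rule 218): 001111000010
Gen 6 (rule 101): 100001011010
Gen 7 (rule 218): 010010011001
Gen 8 (rule 101): 010010001001
Gen 9 (rule 218): 101101010110
Gen 10 (rule 101): 110111111010
Gen 11 (rule 218): 110111111001
Gen 12 (rule 101): 011000001001
Gen 13 (rule 218): 111100010110
Gen 14 (rule 101): 000101011010
Gen 15 (rule 218): 001000011001
Gen 16 (rule 101): 101011001001

Answer: none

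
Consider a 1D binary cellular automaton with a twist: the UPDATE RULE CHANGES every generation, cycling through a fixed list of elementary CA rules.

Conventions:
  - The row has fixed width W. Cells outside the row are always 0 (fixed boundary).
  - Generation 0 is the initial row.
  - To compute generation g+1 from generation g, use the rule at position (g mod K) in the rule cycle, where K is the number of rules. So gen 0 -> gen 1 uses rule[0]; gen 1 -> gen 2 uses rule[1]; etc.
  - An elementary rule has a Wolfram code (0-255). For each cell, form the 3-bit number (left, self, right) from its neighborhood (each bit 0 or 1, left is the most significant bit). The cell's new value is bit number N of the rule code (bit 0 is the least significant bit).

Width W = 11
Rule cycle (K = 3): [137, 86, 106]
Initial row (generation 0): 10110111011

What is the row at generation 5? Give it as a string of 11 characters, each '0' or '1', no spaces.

Answer: 11010111110

Derivation:
Gen 0: 10110111011
Gen 1 (rule 137): 00100110010
Gen 2 (rule 86): 01111011111
Gen 3 (rule 106): 11001110001
Gen 4 (rule 137): 10001100100
Gen 5 (rule 86): 11010111110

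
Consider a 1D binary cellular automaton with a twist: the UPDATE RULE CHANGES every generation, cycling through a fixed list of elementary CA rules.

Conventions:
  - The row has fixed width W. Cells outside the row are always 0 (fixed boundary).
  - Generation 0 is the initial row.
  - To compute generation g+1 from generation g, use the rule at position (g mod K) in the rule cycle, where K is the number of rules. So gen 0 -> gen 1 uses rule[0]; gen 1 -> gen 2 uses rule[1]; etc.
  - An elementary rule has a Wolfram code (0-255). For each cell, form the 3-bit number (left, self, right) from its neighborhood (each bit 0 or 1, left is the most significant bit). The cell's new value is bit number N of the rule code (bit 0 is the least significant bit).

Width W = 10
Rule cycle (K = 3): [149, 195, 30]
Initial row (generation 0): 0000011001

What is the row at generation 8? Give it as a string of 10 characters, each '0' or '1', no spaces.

Gen 0: 0000011001
Gen 1 (rule 149): 1111000101
Gen 2 (rule 195): 0111011000
Gen 3 (rule 30): 1100010100
Gen 4 (rule 149): 0011010111
Gen 5 (rule 195): 1101000011
Gen 6 (rule 30): 1001100110
Gen 7 (rule 149): 1100010001
Gen 8 (rule 195): 0101100110

Answer: 0101100110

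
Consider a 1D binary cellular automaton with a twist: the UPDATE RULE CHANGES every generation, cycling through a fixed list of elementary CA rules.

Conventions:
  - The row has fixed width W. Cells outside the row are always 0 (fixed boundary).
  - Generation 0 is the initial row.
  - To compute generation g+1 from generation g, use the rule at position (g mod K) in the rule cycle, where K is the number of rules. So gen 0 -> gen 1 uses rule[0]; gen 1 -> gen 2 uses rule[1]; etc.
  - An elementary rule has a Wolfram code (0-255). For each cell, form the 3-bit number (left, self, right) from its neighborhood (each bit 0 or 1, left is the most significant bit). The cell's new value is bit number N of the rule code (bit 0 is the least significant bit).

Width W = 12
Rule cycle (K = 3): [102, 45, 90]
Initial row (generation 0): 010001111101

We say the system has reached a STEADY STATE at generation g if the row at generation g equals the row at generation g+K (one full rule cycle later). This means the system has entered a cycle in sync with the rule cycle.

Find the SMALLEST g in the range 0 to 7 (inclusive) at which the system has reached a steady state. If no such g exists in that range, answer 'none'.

Gen 0: 010001111101
Gen 1 (rule 102): 110010000111
Gen 2 (rule 45): 100010110100
Gen 3 (rule 90): 010100110010
Gen 4 (rule 102): 111101010110
Gen 5 (rule 45): 100011111100
Gen 6 (rule 90): 010110000110
Gen 7 (rule 102): 111010001010
Gen 8 (rule 45): 100110101110
Gen 9 (rule 90): 011110001011
Gen 10 (rule 102): 100010011101

Answer: none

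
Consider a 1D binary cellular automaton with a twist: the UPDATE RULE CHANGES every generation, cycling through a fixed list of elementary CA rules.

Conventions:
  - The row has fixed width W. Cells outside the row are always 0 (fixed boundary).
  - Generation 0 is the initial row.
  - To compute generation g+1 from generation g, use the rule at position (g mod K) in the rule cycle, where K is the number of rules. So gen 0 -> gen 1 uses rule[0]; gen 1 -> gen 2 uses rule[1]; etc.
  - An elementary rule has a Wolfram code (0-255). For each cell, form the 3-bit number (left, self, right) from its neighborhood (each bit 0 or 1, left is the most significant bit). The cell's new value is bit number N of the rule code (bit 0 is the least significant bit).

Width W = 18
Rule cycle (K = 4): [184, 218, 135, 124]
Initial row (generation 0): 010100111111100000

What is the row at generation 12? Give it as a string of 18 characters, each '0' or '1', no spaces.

Answer: 111000000011001001

Derivation:
Gen 0: 010100111111100000
Gen 1 (rule 184): 001010111111010000
Gen 2 (rule 218): 010000111111001000
Gen 3 (rule 135): 110111011110011011
Gen 4 (rule 124): 111101110011011111
Gen 5 (rule 184): 111011101010111110
Gen 6 (rule 218): 111011100000111111
Gen 7 (rule 135): 010001001111011110
Gen 8 (rule 124): 011001101001110011
Gen 9 (rule 184): 010101010101101010
Gen 10 (rule 218): 100000000001100001
Gen 11 (rule 135): 101111111110001111
Gen 12 (rule 124): 111000000011001001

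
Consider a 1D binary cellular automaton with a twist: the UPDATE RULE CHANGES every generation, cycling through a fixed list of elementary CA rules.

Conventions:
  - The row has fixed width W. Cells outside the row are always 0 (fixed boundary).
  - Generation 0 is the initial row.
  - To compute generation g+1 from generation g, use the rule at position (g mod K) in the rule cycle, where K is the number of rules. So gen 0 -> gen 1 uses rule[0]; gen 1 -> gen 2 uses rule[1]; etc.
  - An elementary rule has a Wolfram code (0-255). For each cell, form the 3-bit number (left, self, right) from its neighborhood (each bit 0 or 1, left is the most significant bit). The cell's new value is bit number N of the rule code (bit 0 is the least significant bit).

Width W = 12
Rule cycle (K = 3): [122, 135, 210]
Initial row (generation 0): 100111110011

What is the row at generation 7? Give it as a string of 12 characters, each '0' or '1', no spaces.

Answer: 101111101111

Derivation:
Gen 0: 100111110011
Gen 1 (rule 122): 011100011111
Gen 2 (rule 135): 101001101110
Gen 3 (rule 210): 000110100111
Gen 4 (rule 122): 001111011101
Gen 5 (rule 135): 110110001001
Gen 6 (rule 210): 010011010110
Gen 7 (rule 122): 101111101111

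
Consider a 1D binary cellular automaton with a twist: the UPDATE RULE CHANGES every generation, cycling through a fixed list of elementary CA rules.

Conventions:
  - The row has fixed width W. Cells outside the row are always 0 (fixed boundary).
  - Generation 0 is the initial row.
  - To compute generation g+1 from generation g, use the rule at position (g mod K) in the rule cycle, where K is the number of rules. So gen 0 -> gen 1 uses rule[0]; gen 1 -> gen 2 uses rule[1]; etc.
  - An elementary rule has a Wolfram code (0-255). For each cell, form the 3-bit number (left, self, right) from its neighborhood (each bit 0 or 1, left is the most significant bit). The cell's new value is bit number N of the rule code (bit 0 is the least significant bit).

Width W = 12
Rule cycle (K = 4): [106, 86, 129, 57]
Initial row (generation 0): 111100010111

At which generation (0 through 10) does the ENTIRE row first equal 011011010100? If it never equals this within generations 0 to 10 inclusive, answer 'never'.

Answer: never

Derivation:
Gen 0: 111100010111
Gen 1 (rule 106): 100100101101
Gen 2 (rule 86): 111111100101
Gen 3 (rule 129): 011111000000
Gen 4 (rule 57): 010000111111
Gen 5 (rule 106): 100001100001
Gen 6 (rule 86): 110010110011
Gen 7 (rule 129): 000000000000
Gen 8 (rule 57): 111111111111
Gen 9 (rule 106): 100000000001
Gen 10 (rule 86): 110000000011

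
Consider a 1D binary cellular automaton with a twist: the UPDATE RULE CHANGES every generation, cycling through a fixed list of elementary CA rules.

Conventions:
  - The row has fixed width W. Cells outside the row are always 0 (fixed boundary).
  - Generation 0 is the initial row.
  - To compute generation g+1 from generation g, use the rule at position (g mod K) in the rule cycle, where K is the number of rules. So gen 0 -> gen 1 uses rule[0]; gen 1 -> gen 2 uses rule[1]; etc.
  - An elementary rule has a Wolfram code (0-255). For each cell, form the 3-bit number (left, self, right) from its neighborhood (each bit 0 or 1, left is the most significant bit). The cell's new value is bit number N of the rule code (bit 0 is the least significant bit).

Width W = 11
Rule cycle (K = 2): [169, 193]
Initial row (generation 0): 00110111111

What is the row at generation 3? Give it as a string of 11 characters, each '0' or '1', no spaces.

Answer: 11110111100

Derivation:
Gen 0: 00110111111
Gen 1 (rule 169): 10101111110
Gen 2 (rule 193): 00000111110
Gen 3 (rule 169): 11110111100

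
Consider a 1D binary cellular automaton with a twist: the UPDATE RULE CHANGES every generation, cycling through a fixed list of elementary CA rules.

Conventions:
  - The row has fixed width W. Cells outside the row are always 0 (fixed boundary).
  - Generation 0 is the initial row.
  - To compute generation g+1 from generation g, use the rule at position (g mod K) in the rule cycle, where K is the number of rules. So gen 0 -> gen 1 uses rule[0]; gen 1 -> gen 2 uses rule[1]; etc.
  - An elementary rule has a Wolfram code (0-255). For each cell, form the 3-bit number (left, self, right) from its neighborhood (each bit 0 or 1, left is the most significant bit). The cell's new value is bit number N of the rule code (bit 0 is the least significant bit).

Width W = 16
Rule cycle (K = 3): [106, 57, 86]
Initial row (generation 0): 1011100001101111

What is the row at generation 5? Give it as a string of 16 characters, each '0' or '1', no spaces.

Gen 0: 1011100001101111
Gen 1 (rule 106): 0110100011111001
Gen 2 (rule 57): 0101011010000100
Gen 3 (rule 86): 1101001011001110
Gen 4 (rule 106): 1110010111011010
Gen 5 (rule 57): 1001001100110101

Answer: 1001001100110101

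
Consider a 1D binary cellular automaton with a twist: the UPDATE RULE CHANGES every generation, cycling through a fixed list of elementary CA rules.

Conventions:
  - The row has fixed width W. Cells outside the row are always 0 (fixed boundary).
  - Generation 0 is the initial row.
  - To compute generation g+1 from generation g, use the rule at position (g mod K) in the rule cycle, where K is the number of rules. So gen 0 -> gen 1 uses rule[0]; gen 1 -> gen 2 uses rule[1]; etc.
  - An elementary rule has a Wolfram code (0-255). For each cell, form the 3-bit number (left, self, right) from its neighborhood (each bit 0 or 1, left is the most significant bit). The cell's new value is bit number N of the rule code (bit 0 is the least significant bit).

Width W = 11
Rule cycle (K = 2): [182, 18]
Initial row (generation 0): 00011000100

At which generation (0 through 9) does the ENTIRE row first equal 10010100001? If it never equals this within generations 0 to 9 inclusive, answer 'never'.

Gen 0: 00011000100
Gen 1 (rule 182): 00100101110
Gen 2 (rule 18): 01011000001
Gen 3 (rule 182): 11100100011
Gen 4 (rule 18): 00011010100
Gen 5 (rule 182): 00100111110
Gen 6 (rule 18): 01011000001
Gen 7 (rule 182): 11100100011
Gen 8 (rule 18): 00011010100
Gen 9 (rule 182): 00100111110

Answer: never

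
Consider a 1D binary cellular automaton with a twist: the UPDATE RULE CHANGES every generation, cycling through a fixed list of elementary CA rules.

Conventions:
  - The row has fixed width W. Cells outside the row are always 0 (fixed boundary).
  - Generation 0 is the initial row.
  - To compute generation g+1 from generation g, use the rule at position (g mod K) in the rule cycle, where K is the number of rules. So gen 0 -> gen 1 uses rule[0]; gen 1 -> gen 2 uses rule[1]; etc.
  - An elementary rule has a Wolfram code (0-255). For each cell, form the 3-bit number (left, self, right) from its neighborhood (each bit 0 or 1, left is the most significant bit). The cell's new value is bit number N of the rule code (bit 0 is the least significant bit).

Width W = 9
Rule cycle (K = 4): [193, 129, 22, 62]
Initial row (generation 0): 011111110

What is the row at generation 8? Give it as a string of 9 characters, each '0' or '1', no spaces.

Answer: 000001110

Derivation:
Gen 0: 011111110
Gen 1 (rule 193): 001111110
Gen 2 (rule 129): 100111100
Gen 3 (rule 22): 111000010
Gen 4 (rule 62): 100100111
Gen 5 (rule 193): 000000011
Gen 6 (rule 129): 111111000
Gen 7 (rule 22): 000000100
Gen 8 (rule 62): 000001110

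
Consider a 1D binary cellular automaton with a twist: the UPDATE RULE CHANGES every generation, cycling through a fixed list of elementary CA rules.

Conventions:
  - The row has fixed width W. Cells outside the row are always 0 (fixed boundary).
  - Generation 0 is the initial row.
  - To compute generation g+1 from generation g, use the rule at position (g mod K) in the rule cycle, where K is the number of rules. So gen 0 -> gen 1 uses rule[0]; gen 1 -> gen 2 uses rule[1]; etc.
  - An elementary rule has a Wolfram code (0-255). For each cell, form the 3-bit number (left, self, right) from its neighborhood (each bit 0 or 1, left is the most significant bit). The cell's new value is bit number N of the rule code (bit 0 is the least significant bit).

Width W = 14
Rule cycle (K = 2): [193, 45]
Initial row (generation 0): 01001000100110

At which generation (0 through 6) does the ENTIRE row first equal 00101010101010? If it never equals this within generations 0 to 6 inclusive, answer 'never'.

Answer: never

Derivation:
Gen 0: 01001000100110
Gen 1 (rule 193): 00000010000010
Gen 2 (rule 45): 11111010111010
Gen 3 (rule 193): 01111000011000
Gen 4 (rule 45): 01000011010011
Gen 5 (rule 193): 00011001000001
Gen 6 (rule 45): 11010001011101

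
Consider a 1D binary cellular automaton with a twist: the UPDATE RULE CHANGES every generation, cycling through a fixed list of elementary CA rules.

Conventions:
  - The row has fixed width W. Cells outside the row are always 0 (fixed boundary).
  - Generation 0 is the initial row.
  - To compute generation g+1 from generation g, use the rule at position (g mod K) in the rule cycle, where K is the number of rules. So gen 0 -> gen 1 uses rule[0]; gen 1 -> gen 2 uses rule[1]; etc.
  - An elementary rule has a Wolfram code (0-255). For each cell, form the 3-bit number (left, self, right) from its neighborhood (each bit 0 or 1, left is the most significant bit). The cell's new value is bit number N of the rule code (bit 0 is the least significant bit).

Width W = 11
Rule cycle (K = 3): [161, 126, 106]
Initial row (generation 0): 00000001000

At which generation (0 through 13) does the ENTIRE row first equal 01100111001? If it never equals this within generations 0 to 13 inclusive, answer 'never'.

Gen 0: 00000001000
Gen 1 (rule 161): 11111100011
Gen 2 (rule 126): 10000110111
Gen 3 (rule 106): 00001111101
Gen 4 (rule 161): 11100111010
Gen 5 (rule 126): 10111101111
Gen 6 (rule 106): 01100111001
Gen 7 (rule 161): 00000010000
Gen 8 (rule 126): 00000111000
Gen 9 (rule 106): 00001101000
Gen 10 (rule 161): 11100010011
Gen 11 (rule 126): 10110111111
Gen 12 (rule 106): 01111100001
Gen 13 (rule 161): 00111001100

Answer: 6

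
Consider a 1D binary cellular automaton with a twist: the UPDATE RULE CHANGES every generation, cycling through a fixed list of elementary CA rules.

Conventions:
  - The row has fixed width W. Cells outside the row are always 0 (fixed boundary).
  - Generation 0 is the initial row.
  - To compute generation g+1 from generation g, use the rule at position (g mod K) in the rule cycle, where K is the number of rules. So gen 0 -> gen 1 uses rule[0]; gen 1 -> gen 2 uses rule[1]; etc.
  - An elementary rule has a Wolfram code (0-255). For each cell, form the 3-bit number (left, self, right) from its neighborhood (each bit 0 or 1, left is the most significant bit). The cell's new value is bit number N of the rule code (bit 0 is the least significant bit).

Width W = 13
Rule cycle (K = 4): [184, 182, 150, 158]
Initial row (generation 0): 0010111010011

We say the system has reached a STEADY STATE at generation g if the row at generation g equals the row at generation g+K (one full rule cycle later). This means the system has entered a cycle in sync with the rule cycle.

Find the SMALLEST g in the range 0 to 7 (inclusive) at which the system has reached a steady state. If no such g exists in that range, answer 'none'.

Gen 0: 0010111010011
Gen 1 (rule 184): 0001110101010
Gen 2 (rule 182): 0010101111111
Gen 3 (rule 150): 0110100111110
Gen 4 (rule 158): 1100111111101
Gen 5 (rule 184): 1010111111010
Gen 6 (rule 182): 1111011110111
Gen 7 (rule 150): 0110001100010
Gen 8 (rule 158): 1101011010111
Gen 9 (rule 184): 1010110101110
Gen 10 (rule 182): 1111001110101
Gen 11 (rule 150): 0110110100101

Answer: none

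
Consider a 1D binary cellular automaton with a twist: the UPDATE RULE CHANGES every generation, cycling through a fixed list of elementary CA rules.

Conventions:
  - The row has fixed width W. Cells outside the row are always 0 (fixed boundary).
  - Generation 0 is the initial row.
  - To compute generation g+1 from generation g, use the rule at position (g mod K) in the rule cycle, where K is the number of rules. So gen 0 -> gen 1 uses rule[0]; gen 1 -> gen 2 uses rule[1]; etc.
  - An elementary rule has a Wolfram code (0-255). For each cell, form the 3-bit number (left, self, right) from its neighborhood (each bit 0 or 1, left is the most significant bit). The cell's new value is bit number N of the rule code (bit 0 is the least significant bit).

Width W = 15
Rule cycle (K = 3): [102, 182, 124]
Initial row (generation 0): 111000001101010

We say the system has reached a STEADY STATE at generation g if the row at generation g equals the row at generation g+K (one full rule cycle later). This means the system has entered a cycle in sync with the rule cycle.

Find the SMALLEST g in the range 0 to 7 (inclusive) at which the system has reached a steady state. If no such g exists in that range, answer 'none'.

Gen 0: 111000001101010
Gen 1 (rule 102): 001000010111110
Gen 2 (rule 182): 011100111011101
Gen 3 (rule 124): 010110101110111
Gen 4 (rule 102): 111011110011001
Gen 5 (rule 182): 010101101100111
Gen 6 (rule 124): 011111111110101
Gen 7 (rule 102): 100000000011111
Gen 8 (rule 182): 110000000101110
Gen 9 (rule 124): 111000000111011
Gen 10 (rule 102): 001000001001101

Answer: none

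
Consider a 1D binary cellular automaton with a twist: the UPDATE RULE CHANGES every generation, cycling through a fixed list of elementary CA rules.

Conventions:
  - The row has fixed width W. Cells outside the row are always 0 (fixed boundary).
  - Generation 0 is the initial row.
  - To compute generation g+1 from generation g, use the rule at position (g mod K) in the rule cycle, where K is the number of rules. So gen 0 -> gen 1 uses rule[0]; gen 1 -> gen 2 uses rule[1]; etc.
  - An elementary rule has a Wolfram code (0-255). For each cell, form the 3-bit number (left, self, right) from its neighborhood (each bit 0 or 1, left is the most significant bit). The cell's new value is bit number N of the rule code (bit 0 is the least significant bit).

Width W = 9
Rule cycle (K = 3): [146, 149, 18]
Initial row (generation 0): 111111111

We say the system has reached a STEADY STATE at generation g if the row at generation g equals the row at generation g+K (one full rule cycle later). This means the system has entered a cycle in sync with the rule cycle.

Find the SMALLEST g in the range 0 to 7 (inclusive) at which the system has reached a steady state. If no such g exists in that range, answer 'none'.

Answer: 6

Derivation:
Gen 0: 111111111
Gen 1 (rule 146): 011111110
Gen 2 (rule 149): 001111101
Gen 3 (rule 18): 010000000
Gen 4 (rule 146): 101000000
Gen 5 (rule 149): 101111111
Gen 6 (rule 18): 000000000
Gen 7 (rule 146): 000000000
Gen 8 (rule 149): 111111111
Gen 9 (rule 18): 000000000
Gen 10 (rule 146): 000000000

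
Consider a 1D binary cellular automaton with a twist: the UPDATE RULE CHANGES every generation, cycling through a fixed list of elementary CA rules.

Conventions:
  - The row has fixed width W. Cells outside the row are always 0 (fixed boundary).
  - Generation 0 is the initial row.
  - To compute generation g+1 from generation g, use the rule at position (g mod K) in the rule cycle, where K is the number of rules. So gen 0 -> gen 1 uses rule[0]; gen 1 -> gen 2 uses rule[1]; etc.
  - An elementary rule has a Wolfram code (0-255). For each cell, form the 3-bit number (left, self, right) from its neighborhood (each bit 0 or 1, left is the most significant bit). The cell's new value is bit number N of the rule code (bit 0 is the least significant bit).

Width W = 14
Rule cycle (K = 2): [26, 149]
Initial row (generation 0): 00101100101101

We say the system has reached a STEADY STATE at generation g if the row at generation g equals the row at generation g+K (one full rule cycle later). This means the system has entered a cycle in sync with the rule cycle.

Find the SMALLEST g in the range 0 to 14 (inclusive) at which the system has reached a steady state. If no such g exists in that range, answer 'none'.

Gen 0: 00101100101101
Gen 1 (rule 26): 01001011001000
Gen 2 (rule 149): 01101000101111
Gen 3 (rule 26): 11000101001000
Gen 4 (rule 149): 00110101101111
Gen 5 (rule 26): 01100001001000
Gen 6 (rule 149): 00011101101111
Gen 7 (rule 26): 00110001001000
Gen 8 (rule 149): 10001101101111
Gen 9 (rule 26): 01011001001000
Gen 10 (rule 149): 01000101101111
Gen 11 (rule 26): 10101001001000
Gen 12 (rule 149): 10101101101111
Gen 13 (rule 26): 00001001001000
Gen 14 (rule 149): 11101101101111
Gen 15 (rule 26): 10001001001000
Gen 16 (rule 149): 11101101101111

Answer: 14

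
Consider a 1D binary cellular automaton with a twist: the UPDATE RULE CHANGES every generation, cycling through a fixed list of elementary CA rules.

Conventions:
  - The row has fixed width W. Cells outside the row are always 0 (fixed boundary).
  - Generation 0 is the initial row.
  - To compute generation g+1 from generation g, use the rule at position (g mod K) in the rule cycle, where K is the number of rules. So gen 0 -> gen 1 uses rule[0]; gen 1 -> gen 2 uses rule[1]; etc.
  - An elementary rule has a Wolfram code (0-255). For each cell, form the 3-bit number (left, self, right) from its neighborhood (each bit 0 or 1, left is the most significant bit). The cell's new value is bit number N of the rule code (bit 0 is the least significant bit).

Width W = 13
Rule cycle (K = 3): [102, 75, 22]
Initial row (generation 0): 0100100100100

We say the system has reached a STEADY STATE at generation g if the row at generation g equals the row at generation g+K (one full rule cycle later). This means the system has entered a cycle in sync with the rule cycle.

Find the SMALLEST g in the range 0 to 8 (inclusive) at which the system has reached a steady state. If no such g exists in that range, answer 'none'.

Gen 0: 0100100100100
Gen 1 (rule 102): 1101101101100
Gen 2 (rule 75): 1101101101101
Gen 3 (rule 22): 0000000000001
Gen 4 (rule 102): 0000000000011
Gen 5 (rule 75): 1111111111111
Gen 6 (rule 22): 0000000000000
Gen 7 (rule 102): 0000000000000
Gen 8 (rule 75): 1111111111111
Gen 9 (rule 22): 0000000000000
Gen 10 (rule 102): 0000000000000
Gen 11 (rule 75): 1111111111111

Answer: 5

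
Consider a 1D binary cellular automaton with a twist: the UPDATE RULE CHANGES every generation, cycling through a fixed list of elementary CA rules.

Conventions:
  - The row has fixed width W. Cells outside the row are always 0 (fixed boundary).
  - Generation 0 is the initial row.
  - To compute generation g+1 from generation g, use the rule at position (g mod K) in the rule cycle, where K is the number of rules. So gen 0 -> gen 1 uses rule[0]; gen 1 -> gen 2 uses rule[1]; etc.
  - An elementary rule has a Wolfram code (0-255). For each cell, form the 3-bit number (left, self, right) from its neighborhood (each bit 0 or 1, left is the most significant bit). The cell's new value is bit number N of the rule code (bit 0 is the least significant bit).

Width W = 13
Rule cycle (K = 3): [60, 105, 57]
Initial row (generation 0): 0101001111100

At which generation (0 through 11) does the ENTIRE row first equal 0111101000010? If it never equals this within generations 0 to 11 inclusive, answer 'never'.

Gen 0: 0101001111100
Gen 1 (rule 60): 0111101000010
Gen 2 (rule 105): 0100110011000
Gen 3 (rule 57): 0010101010111
Gen 4 (rule 60): 0011111111100
Gen 5 (rule 105): 1010000000101
Gen 6 (rule 57): 0101111110010
Gen 7 (rule 60): 0111000001011
Gen 8 (rule 105): 0101011100111
Gen 9 (rule 57): 0010110010100
Gen 10 (rule 60): 0011101011110
Gen 11 (rule 105): 1010110110010

Answer: 1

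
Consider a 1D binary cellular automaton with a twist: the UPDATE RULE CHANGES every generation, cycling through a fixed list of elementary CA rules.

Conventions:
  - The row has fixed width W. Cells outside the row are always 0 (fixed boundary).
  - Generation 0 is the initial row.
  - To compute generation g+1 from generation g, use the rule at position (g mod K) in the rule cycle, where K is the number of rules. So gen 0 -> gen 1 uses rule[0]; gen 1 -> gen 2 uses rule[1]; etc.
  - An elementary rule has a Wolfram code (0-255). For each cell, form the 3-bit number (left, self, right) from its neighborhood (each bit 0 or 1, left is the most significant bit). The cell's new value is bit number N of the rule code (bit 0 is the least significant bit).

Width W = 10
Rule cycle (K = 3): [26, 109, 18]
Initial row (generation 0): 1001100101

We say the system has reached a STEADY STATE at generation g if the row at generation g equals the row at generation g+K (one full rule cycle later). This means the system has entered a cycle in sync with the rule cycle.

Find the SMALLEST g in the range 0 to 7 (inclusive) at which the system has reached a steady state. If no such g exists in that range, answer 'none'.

Answer: 3

Derivation:
Gen 0: 1001100101
Gen 1 (rule 26): 0111011000
Gen 2 (rule 109): 0101111011
Gen 3 (rule 18): 1000000000
Gen 4 (rule 26): 0100000000
Gen 5 (rule 109): 0101111111
Gen 6 (rule 18): 1000000000
Gen 7 (rule 26): 0100000000
Gen 8 (rule 109): 0101111111
Gen 9 (rule 18): 1000000000
Gen 10 (rule 26): 0100000000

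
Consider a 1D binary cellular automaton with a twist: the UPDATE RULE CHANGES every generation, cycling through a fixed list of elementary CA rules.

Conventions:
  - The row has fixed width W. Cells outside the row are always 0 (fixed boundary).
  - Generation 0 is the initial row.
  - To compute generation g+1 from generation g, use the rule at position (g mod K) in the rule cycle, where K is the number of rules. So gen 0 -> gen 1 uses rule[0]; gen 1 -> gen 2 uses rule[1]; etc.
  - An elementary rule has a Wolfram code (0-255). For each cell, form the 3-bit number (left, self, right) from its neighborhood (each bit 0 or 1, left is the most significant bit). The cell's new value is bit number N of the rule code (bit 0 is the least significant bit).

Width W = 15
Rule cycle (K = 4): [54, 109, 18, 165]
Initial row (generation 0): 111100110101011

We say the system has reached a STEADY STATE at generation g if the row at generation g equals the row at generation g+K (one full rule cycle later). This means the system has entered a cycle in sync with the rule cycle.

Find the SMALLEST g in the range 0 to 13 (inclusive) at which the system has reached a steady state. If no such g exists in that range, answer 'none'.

Answer: 7

Derivation:
Gen 0: 111100110101011
Gen 1 (rule 54): 000011001111100
Gen 2 (rule 109): 111011001000101
Gen 3 (rule 18): 000000110101000
Gen 4 (rule 165): 111110001111011
Gen 5 (rule 54): 000001010000100
Gen 6 (rule 109): 111101110110101
Gen 7 (rule 18): 000000000000000
Gen 8 (rule 165): 111111111111111
Gen 9 (rule 54): 000000000000000
Gen 10 (rule 109): 111111111111111
Gen 11 (rule 18): 000000000000000
Gen 12 (rule 165): 111111111111111
Gen 13 (rule 54): 000000000000000
Gen 14 (rule 109): 111111111111111
Gen 15 (rule 18): 000000000000000
Gen 16 (rule 165): 111111111111111
Gen 17 (rule 54): 000000000000000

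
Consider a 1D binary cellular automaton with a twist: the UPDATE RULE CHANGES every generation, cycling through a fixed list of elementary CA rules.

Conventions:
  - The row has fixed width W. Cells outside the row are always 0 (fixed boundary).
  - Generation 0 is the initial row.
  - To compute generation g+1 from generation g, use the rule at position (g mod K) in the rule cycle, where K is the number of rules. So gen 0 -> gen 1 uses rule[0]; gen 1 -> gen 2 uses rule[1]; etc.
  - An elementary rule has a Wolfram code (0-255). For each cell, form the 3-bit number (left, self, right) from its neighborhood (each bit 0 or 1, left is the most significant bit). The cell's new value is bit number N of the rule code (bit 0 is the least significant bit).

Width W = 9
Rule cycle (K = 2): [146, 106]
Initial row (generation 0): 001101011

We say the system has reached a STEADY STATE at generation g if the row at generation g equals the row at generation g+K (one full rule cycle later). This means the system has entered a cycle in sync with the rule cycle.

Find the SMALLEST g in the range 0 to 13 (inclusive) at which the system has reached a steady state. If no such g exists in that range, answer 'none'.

Answer: 1

Derivation:
Gen 0: 001101011
Gen 1 (rule 146): 010000000
Gen 2 (rule 106): 100000000
Gen 3 (rule 146): 010000000
Gen 4 (rule 106): 100000000
Gen 5 (rule 146): 010000000
Gen 6 (rule 106): 100000000
Gen 7 (rule 146): 010000000
Gen 8 (rule 106): 100000000
Gen 9 (rule 146): 010000000
Gen 10 (rule 106): 100000000
Gen 11 (rule 146): 010000000
Gen 12 (rule 106): 100000000
Gen 13 (rule 146): 010000000
Gen 14 (rule 106): 100000000
Gen 15 (rule 146): 010000000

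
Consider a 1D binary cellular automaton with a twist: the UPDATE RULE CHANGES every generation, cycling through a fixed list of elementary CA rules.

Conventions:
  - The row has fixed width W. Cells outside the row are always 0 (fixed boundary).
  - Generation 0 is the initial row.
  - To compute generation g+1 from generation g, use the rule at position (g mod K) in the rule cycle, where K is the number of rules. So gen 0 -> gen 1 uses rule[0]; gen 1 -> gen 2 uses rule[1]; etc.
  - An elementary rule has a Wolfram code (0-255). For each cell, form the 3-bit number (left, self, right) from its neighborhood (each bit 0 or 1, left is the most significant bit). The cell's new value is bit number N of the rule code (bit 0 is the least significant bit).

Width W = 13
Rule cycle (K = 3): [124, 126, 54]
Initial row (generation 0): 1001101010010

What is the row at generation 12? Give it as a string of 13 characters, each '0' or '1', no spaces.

Answer: 0001000000001

Derivation:
Gen 0: 1001101010010
Gen 1 (rule 124): 1101111111011
Gen 2 (rule 126): 1111000001111
Gen 3 (rule 54): 0000100010000
Gen 4 (rule 124): 0000110011000
Gen 5 (rule 126): 0001111111100
Gen 6 (rule 54): 0010000000010
Gen 7 (rule 124): 0011000000011
Gen 8 (rule 126): 0111100000111
Gen 9 (rule 54): 1000010001000
Gen 10 (rule 124): 1100011001100
Gen 11 (rule 126): 1110111111110
Gen 12 (rule 54): 0001000000001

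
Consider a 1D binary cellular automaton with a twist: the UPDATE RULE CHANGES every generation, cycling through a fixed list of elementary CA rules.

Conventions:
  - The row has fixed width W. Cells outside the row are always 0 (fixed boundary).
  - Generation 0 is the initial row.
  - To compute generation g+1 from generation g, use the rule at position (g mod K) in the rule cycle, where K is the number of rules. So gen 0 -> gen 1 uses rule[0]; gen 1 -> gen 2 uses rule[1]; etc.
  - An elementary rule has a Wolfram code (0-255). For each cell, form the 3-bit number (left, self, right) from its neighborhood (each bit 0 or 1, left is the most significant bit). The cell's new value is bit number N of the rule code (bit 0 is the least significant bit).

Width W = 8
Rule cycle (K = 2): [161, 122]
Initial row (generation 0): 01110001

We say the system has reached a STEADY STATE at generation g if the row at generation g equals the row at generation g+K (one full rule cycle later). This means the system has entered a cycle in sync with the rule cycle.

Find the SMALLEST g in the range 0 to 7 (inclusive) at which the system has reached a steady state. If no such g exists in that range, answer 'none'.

Answer: 1

Derivation:
Gen 0: 01110001
Gen 1 (rule 161): 00100100
Gen 2 (rule 122): 01011010
Gen 3 (rule 161): 00100100
Gen 4 (rule 122): 01011010
Gen 5 (rule 161): 00100100
Gen 6 (rule 122): 01011010
Gen 7 (rule 161): 00100100
Gen 8 (rule 122): 01011010
Gen 9 (rule 161): 00100100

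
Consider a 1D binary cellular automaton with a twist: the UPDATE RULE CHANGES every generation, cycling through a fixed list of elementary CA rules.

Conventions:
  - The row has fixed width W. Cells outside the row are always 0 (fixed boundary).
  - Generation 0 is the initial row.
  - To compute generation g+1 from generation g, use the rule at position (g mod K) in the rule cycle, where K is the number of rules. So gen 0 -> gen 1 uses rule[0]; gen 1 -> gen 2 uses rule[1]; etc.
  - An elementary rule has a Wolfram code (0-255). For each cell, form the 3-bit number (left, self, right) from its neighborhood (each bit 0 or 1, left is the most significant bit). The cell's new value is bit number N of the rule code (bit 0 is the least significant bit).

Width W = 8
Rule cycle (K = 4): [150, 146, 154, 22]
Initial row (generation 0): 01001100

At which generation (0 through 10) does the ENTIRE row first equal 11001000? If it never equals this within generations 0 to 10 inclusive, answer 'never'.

Answer: 3

Derivation:
Gen 0: 01001100
Gen 1 (rule 150): 11110010
Gen 2 (rule 146): 01101101
Gen 3 (rule 154): 11001000
Gen 4 (rule 22): 00111100
Gen 5 (rule 150): 01011010
Gen 6 (rule 146): 10000001
Gen 7 (rule 154): 01000010
Gen 8 (rule 22): 11100111
Gen 9 (rule 150): 01011010
Gen 10 (rule 146): 10000001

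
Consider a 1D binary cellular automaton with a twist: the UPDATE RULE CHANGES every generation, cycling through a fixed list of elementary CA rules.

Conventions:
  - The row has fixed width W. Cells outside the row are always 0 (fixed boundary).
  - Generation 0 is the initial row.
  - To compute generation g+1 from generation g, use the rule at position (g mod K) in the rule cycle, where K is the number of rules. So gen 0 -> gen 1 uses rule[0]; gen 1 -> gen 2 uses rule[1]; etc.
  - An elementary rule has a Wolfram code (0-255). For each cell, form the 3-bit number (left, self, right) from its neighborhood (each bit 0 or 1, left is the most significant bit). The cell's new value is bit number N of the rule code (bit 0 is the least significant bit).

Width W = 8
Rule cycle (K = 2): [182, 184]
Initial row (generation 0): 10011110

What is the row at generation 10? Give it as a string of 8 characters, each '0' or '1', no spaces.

Gen 0: 10011110
Gen 1 (rule 182): 11101101
Gen 2 (rule 184): 11011010
Gen 3 (rule 182): 00100111
Gen 4 (rule 184): 00010110
Gen 5 (rule 182): 00111001
Gen 6 (rule 184): 00110100
Gen 7 (rule 182): 01001110
Gen 8 (rule 184): 00101101
Gen 9 (rule 182): 01110011
Gen 10 (rule 184): 01101010

Answer: 01101010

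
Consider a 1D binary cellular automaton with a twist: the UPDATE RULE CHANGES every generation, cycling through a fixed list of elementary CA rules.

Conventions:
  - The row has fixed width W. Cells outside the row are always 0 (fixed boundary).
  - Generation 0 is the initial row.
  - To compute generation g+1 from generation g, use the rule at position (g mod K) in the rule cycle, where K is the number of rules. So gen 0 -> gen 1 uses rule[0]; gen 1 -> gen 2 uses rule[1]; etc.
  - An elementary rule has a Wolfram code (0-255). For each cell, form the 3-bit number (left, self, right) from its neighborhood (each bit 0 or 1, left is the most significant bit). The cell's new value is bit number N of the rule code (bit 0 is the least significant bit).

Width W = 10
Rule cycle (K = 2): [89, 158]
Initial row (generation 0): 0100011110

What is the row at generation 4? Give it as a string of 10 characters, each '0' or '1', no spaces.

Gen 0: 0100011110
Gen 1 (rule 89): 0011010011
Gen 2 (rule 158): 0110011110
Gen 3 (rule 89): 0111010011
Gen 4 (rule 158): 1110011110

Answer: 1110011110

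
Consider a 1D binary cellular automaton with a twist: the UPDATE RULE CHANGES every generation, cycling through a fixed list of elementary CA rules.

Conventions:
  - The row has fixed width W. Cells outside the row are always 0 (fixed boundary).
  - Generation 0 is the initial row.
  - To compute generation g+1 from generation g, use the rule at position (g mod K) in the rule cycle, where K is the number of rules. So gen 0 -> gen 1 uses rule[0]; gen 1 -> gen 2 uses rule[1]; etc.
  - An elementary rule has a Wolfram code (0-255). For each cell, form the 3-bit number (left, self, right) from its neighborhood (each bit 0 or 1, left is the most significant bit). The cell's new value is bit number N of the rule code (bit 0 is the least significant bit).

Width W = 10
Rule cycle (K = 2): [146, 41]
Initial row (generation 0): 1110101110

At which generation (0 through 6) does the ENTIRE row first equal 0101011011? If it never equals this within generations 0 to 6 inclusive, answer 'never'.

Answer: never

Derivation:
Gen 0: 1110101110
Gen 1 (rule 146): 0100000101
Gen 2 (rule 41): 0001110010
Gen 3 (rule 146): 0010101101
Gen 4 (rule 41): 1001011010
Gen 5 (rule 146): 0110000001
Gen 6 (rule 41): 0100111100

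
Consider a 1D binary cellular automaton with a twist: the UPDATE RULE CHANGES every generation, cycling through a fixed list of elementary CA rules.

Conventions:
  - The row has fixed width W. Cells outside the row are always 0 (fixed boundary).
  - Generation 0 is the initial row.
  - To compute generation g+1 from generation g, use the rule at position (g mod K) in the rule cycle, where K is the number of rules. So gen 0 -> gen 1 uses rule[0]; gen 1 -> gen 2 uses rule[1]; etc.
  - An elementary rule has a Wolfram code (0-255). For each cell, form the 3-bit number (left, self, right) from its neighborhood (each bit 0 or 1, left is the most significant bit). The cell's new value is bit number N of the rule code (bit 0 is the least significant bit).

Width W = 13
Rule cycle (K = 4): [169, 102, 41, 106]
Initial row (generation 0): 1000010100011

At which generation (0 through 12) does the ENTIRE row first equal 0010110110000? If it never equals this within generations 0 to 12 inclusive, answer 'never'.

Gen 0: 1000010100011
Gen 1 (rule 169): 0011001001010
Gen 2 (rule 102): 0101011011110
Gen 3 (rule 41): 0010110110000
Gen 4 (rule 106): 0101111110000
Gen 5 (rule 169): 0011111100111
Gen 6 (rule 102): 0100000101001
Gen 7 (rule 41): 0001110010000
Gen 8 (rule 106): 0011010100000
Gen 9 (rule 169): 1010101001111
Gen 10 (rule 102): 1111111010001
Gen 11 (rule 41): 1000000100100
Gen 12 (rule 106): 0000001001000

Answer: 3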